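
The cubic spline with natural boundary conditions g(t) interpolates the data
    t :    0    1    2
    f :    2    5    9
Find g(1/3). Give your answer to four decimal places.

2.9259

Let M_i = g''(x_i). Step sizes h_i = 1, 1; slopes of the chords Δ_i = (y_(i+1) - y_i)/h_i = 3, 4.
  1·M_0 + 4·M_1 + 1·M_2 = 6(Δ_1 - Δ_0) = 6
Natural end conditions: M_0 = M_2 = 0.
Forward elimination and back-substitution give M_0 = 0, M_1 = 3/2, M_2 = 0.
On [0, 1], g(t) = 2 + 11/4·t + 0·t² + 1/4·t³.
With t = 1/3: g(1/3) = 79/27.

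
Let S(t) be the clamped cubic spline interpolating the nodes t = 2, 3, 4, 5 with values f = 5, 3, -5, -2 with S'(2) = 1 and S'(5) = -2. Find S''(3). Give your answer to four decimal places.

-15.6000

With M_i denoting the second derivative at x_i, h_i = 1, 1, 1, and Δ_i = (y_(i+1) − y_i)/h_i = -2, -8, 3:
  1·M_0 + 4·M_1 + 1·M_2 = 6(Δ_1 - Δ_0) = -36
  1·M_1 + 4·M_2 + 1·M_3 = 6(Δ_2 - Δ_1) = 66
Clamped end conditions give two more equations: 2h_0·M_0 + h_0·M_1 = 6(Δ_0 - S'(2)) = -18 and h_2·M_2 + 2h_2·M_3 = 6(S'(5) - Δ_2) = -30.
Hence M_0 = -6/5, M_1 = -78/5, M_2 = 138/5, M_3 = -144/5.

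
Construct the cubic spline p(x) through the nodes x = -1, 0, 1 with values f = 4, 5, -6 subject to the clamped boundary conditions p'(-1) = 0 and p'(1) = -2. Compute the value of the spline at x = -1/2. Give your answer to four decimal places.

5.3750

Write M_i for p''(x_i). With h_i = 1, 1 and divided differences Δ_i = 1, -11, the continuity of p' gives the tridiagonal system
  1·M_0 + 4·M_1 + 1·M_2 = 6(Δ_1 - Δ_0) = -72
Clamped end conditions give two more equations: 2h_0·M_0 + h_0·M_1 = 6(Δ_0 - p'(-1)) = 6 and h_1·M_1 + 2h_1·M_2 = 6(p'(1) - Δ_1) = 54.
Forward elimination and back-substitution give M_0 = 20, M_1 = -34, M_2 = 44.
On [-1, 0], p(x) = 4 + 0·(x + 1) + 10·(x + 1)² - 9·(x + 1)³.
With (x + 1) = 1/2: p(-1/2) = 43/8.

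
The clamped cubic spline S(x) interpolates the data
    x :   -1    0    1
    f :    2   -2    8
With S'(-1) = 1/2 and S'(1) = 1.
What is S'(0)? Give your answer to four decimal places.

4.1250

Put m_i = S'' at the i-th knot. Here h = (1, 1) and Δ = (-4, 10), so the interior equations h_(i-1)·m_(i-1) + 2(h_(i-1)+h_i)·m_i + h_i·m_(i+1) = 6(Δ_i − Δ_(i-1)) read
  1·m_0 + 4·m_1 + 1·m_2 = 6(Δ_1 - Δ_0) = 84
Clamped end conditions give two more equations: 2h_0·m_0 + h_0·m_1 = 6(Δ_0 - S'(-1)) = -27 and h_1·m_1 + 2h_1·m_2 = 6(S'(1) - Δ_1) = -54.
Forward elimination and back-substitution give m_0 = -137/4, m_1 = 83/2, m_2 = -191/4.
On [0, 1], S'(x) = b_1 + 2c_1·x + 3d_1·x² with b_1 = Δ_1 - h_1(2m_1 + m_2)/6 = 33/8, c_1 = m_1/2 = 83/4, d_1 = (m_2 - m_1)/(6h_1) = -119/8. So S'(0) = 33/8.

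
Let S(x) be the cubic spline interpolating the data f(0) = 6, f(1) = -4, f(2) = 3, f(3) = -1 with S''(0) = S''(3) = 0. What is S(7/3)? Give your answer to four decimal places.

3.1728

Let M_i = S''(x_i). Step sizes h_i = 1, 1, 1; slopes of the chords Δ_i = (y_(i+1) - y_i)/h_i = -10, 7, -4.
  1·M_0 + 4·M_1 + 1·M_2 = 6(Δ_1 - Δ_0) = 102
  1·M_1 + 4·M_2 + 1·M_3 = 6(Δ_2 - Δ_1) = -66
Natural end conditions: M_0 = M_3 = 0.
Solving: M_0 = 0, M_1 = 158/5, M_2 = -122/5, M_3 = 0.
On [2, 3], S(x) = 3 + 62/15·(x - 2) - 61/5·(x - 2)² + 61/15·(x - 2)³.
With (x - 2) = 1/3: S(7/3) = 257/81.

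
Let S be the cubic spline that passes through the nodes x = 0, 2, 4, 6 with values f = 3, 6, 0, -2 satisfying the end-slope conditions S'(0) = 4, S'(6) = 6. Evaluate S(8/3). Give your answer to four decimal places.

Let σ_i = S''(x_i). Step sizes h_i = 2, 2, 2; slopes of the chords Δ_i = (y_(i+1) - y_i)/h_i = 3/2, -3, -1.
  2·σ_0 + 8·σ_1 + 2·σ_2 = 6(Δ_1 - Δ_0) = -27
  2·σ_1 + 8·σ_2 + 2·σ_3 = 6(Δ_2 - Δ_1) = 12
Clamped end conditions give two more equations: 2h_0·σ_0 + h_0·σ_1 = 6(Δ_0 - S'(0)) = -15 and h_2·σ_2 + 2h_2·σ_3 = 6(S'(6) - Δ_2) = 42.
Solving the tridiagonal system: σ_0 = -73/30, σ_1 = -79/30, σ_2 = -8/15, σ_3 = 323/30.
On [2, 4], S(x) = 6 - 16/15·(x - 2) - 79/60·(x - 2)² + 7/40·(x - 2)³.
With (x - 2) = 2/3: S(8/3) = 214/45.

4.7556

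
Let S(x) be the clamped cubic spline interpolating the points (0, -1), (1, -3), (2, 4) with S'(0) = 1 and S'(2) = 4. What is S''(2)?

-21

Put m_i = S'' at the i-th knot. Here h = (1, 1) and Δ = (-2, 7), so the interior equations h_(i-1)·m_(i-1) + 2(h_(i-1)+h_i)·m_i + h_i·m_(i+1) = 6(Δ_i − Δ_(i-1)) read
  1·m_0 + 4·m_1 + 1·m_2 = 6(Δ_1 - Δ_0) = 54
Clamped end conditions give two more equations: 2h_0·m_0 + h_0·m_1 = 6(Δ_0 - S'(0)) = -18 and h_1·m_1 + 2h_1·m_2 = 6(S'(2) - Δ_1) = -18.
Solving the tridiagonal system: m_0 = -21, m_1 = 24, m_2 = -21.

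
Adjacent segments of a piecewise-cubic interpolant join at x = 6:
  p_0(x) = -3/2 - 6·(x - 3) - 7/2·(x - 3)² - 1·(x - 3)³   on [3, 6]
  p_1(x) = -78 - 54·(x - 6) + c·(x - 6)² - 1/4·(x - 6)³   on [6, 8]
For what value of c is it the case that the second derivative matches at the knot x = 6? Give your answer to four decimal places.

p_0''(x) = -7 - 6·(x - 3), so p_0''(6) = -25. On the right, p_1''(6) = 2c, so c = -25/2.

-12.5000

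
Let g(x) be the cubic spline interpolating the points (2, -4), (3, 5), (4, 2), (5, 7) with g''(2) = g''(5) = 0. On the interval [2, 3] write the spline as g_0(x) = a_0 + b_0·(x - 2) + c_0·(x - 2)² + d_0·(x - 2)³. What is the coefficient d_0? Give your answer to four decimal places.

-3.7333

With M_i denoting the second derivative at x_i, h_i = 1, 1, 1, and Δ_i = (y_(i+1) − y_i)/h_i = 9, -3, 5:
  1·M_0 + 4·M_1 + 1·M_2 = 6(Δ_1 - Δ_0) = -72
  1·M_1 + 4·M_2 + 1·M_3 = 6(Δ_2 - Δ_1) = 48
Natural end conditions: M_0 = M_3 = 0.
Solving: M_0 = 0, M_1 = -112/5, M_2 = 88/5, M_3 = 0.
On [2, 3], with g_0(x) = a_0 + b_0·(x - 2) + c_0·(x - 2)² + d_0·(x - 2)³: c_0 = M_0/2 = 0, d_0 = (M_1 - M_0)/(6h_0) = -56/15, b_0 = Δ_0 - h_0(2M_0 + M_1)/6 = 191/15.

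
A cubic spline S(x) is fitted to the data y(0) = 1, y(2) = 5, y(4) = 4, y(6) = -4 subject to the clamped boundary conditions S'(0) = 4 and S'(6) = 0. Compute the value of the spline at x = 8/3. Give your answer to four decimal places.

5.5852

With M_i denoting the second derivative at x_i, h_i = 2, 2, 2, and Δ_i = (y_(i+1) − y_i)/h_i = 2, -1/2, -4:
  2·M_0 + 8·M_1 + 2·M_2 = 6(Δ_1 - Δ_0) = -15
  2·M_1 + 8·M_2 + 2·M_3 = 6(Δ_2 - Δ_1) = -21
Clamped end conditions give two more equations: 2h_0·M_0 + h_0·M_1 = 6(Δ_0 - S'(0)) = -12 and h_2·M_2 + 2h_2·M_3 = 6(S'(6) - Δ_2) = 24.
Solving: M_0 = -91/30, M_1 = 1/15, M_2 = -71/15, M_3 = 251/30.
On [2, 4], S(x) = 5 + 31/30·(x - 2) + 1/30·(x - 2)² - 2/5·(x - 2)³.
With (x - 2) = 2/3: S(8/3) = 754/135.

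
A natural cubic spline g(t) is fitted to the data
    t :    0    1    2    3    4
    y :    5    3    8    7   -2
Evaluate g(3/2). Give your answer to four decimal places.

Let σ_i = g''(x_i). Step sizes h_i = 1, 1, 1, 1; slopes of the chords Δ_i = (y_(i+1) - y_i)/h_i = -2, 5, -1, -9.
  1·σ_0 + 4·σ_1 + 1·σ_2 = 6(Δ_1 - Δ_0) = 42
  1·σ_1 + 4·σ_2 + 1·σ_3 = 6(Δ_2 - Δ_1) = -36
  1·σ_2 + 4·σ_3 + 1·σ_4 = 6(Δ_3 - Δ_2) = -48
Natural end conditions: σ_0 = σ_4 = 0.
Hence σ_0 = 0, σ_1 = 363/28, σ_2 = -69/7, σ_3 = -267/28, σ_4 = 0.
On [1, 2], g(t) = 3 + 65/28·(t - 1) + 363/56·(t - 1)² - 213/56·(t - 1)³.
With (t - 1) = 1/2: g(3/2) = 2377/448.

5.3058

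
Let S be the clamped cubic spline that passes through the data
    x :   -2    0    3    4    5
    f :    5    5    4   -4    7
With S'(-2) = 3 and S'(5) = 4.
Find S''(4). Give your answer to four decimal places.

Let M_i = S''(x_i). Step sizes h_i = 2, 3, 1, 1; slopes of the chords Δ_i = (y_(i+1) - y_i)/h_i = 0, -1/3, -8, 11.
  2·M_0 + 10·M_1 + 3·M_2 = 6(Δ_1 - Δ_0) = -2
  3·M_1 + 8·M_2 + 1·M_3 = 6(Δ_2 - Δ_1) = -46
  1·M_2 + 4·M_3 + 1·M_4 = 6(Δ_3 - Δ_2) = 114
Clamped end conditions give two more equations: 2h_0·M_0 + h_0·M_1 = 6(Δ_0 - S'(-2)) = -18 and h_3·M_3 + 2h_3·M_4 = 6(S'(5) - Δ_3) = -42.
Hence M_0 = -1987/282, M_1 = 718/141, M_2 = -1825/141, M_3 = 5960/141, M_4 = -5941/141.

42.2695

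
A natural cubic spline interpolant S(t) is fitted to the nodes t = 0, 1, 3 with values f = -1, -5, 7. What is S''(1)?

10

Let σ_i = S''(x_i). Step sizes h_i = 1, 2; slopes of the chords Δ_i = (y_(i+1) - y_i)/h_i = -4, 6.
  1·σ_0 + 6·σ_1 + 2·σ_2 = 6(Δ_1 - Δ_0) = 60
Natural end conditions: σ_0 = σ_2 = 0.
Hence σ_0 = 0, σ_1 = 10, σ_2 = 0.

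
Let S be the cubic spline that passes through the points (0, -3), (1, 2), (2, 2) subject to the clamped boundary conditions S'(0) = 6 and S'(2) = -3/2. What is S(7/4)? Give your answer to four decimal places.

Let m_i = S''(x_i). Step sizes h_i = 1, 1; slopes of the chords Δ_i = (y_(i+1) - y_i)/h_i = 5, 0.
  1·m_0 + 4·m_1 + 1·m_2 = 6(Δ_1 - Δ_0) = -30
Clamped end conditions give two more equations: 2h_0·m_0 + h_0·m_1 = 6(Δ_0 - S'(0)) = -6 and h_1·m_1 + 2h_1·m_2 = 6(S'(2) - Δ_1) = -9.
Forward elimination and back-substitution give m_0 = 3/4, m_1 = -15/2, m_2 = -3/4.
On [1, 2], S(x) = 2 + 21/8·(x - 1) - 15/4·(x - 1)² + 9/8·(x - 1)³.
With (x - 1) = 3/4: S(7/4) = 1195/512.

2.3340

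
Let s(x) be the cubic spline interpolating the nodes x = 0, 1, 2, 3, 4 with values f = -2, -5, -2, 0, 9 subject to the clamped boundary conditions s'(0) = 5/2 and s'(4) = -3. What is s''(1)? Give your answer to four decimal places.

18.6071

Put σ_i = s'' at the i-th knot. Here h = (1, 1, 1, 1) and Δ = (-3, 3, 2, 9), so the interior equations h_(i-1)·σ_(i-1) + 2(h_(i-1)+h_i)·σ_i + h_i·σ_(i+1) = 6(Δ_i − Δ_(i-1)) read
  1·σ_0 + 4·σ_1 + 1·σ_2 = 6(Δ_1 - Δ_0) = 36
  1·σ_1 + 4·σ_2 + 1·σ_3 = 6(Δ_2 - Δ_1) = -6
  1·σ_2 + 4·σ_3 + 1·σ_4 = 6(Δ_3 - Δ_2) = 42
Clamped end conditions give two more equations: 2h_0·σ_0 + h_0·σ_1 = 6(Δ_0 - s'(0)) = -33 and h_3·σ_3 + 2h_3·σ_4 = 6(s'(4) - Δ_3) = -72.
Forward elimination and back-substitution give σ_0 = -1445/56, σ_1 = 521/28, σ_2 = -101/8, σ_3 = 725/28, σ_4 = -2741/56.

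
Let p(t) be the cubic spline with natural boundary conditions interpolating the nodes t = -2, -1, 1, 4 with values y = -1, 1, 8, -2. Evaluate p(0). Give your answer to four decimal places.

With M_i denoting the second derivative at x_i, h_i = 1, 2, 3, and Δ_i = (y_(i+1) − y_i)/h_i = 2, 7/2, -10/3:
  1·M_0 + 6·M_1 + 2·M_2 = 6(Δ_1 - Δ_0) = 9
  2·M_1 + 10·M_2 + 3·M_3 = 6(Δ_2 - Δ_1) = -41
Natural end conditions: M_0 = M_3 = 0.
Forward elimination and back-substitution give M_0 = 0, M_1 = 43/14, M_2 = -33/7, M_3 = 0.
On [-1, 1], p(t) = 1 + 127/42·(t + 1) + 43/28·(t + 1)² - 109/168·(t + 1)³.
With (t + 1) = 1: p(0) = 275/56.

4.9107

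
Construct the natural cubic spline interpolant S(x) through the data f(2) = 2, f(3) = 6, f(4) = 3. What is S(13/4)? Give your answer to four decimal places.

Put m_i = S'' at the i-th knot. Here h = (1, 1) and Δ = (4, -3), so the interior equations h_(i-1)·m_(i-1) + 2(h_(i-1)+h_i)·m_i + h_i·m_(i+1) = 6(Δ_i − Δ_(i-1)) read
  1·m_0 + 4·m_1 + 1·m_2 = 6(Δ_1 - Δ_0) = -42
Natural end conditions: m_0 = m_2 = 0.
Solving the tridiagonal system: m_0 = 0, m_1 = -21/2, m_2 = 0.
On [3, 4], S(x) = 6 + 1/2·(x - 3) - 21/4·(x - 3)² + 7/4·(x - 3)³.
With (x - 3) = 1/4: S(13/4) = 1491/256.

5.8242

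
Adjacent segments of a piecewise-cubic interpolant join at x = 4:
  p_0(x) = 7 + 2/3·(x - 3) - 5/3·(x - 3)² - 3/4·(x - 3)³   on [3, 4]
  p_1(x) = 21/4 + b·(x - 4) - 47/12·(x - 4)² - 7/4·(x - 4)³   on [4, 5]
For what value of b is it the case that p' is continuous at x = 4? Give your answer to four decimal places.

p_0'(x) = 2/3 - 10/3·(x - 3) - 9/4·(x - 3)², so p_0'(4) = -59/12. On the right, p_1'(4) = b, so b = -59/12.

-4.9167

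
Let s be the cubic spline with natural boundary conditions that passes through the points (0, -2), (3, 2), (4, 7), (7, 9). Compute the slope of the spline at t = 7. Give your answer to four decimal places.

-1.1587

With m_i denoting the second derivative at x_i, h_i = 3, 1, 3, and Δ_i = (y_(i+1) − y_i)/h_i = 4/3, 5, 2/3:
  3·m_0 + 8·m_1 + 1·m_2 = 6(Δ_1 - Δ_0) = 22
  1·m_1 + 8·m_2 + 3·m_3 = 6(Δ_2 - Δ_1) = -26
Natural end conditions: m_0 = m_3 = 0.
Solving the tridiagonal system: m_0 = 0, m_1 = 202/63, m_2 = -230/63, m_3 = 0.
On [4, 7], s'(t) = b_2 + 2c_2·(t - 4) + 3d_2·(t - 4)² with b_2 = Δ_2 - h_2(2m_2 + m_3)/6 = 272/63, c_2 = m_2/2 = -115/63, d_2 = (m_3 - m_2)/(6h_2) = 115/567. So s'(7) = -73/63.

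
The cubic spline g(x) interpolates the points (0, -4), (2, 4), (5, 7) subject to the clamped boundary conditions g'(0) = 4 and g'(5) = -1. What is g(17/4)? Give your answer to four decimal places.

7.4031

Write m_i for g''(x_i). With h_i = 2, 3 and divided differences Δ_i = 4, 1, the continuity of g' gives the tridiagonal system
  2·m_0 + 10·m_1 + 3·m_2 = 6(Δ_1 - Δ_0) = -18
Clamped end conditions give two more equations: 2h_0·m_0 + h_0·m_1 = 6(Δ_0 - g'(0)) = 0 and h_1·m_1 + 2h_1·m_2 = 6(g'(5) - Δ_1) = -12.
Solving: m_0 = 4/5, m_1 = -8/5, m_2 = -6/5.
On [2, 5], g(x) = 4 + 16/5·(x - 2) - 4/5·(x - 2)² + 1/45·(x - 2)³.
With (x - 2) = 9/4: g(17/4) = 2369/320.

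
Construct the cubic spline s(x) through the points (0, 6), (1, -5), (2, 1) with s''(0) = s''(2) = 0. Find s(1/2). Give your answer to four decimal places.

With m_i denoting the second derivative at x_i, h_i = 1, 1, and Δ_i = (y_(i+1) − y_i)/h_i = -11, 6:
  1·m_0 + 4·m_1 + 1·m_2 = 6(Δ_1 - Δ_0) = 102
Natural end conditions: m_0 = m_2 = 0.
Forward elimination and back-substitution give m_0 = 0, m_1 = 51/2, m_2 = 0.
On [0, 1], s(x) = 6 - 61/4·x + 0·x² + 17/4·x³.
With x = 1/2: s(1/2) = -35/32.

-1.0938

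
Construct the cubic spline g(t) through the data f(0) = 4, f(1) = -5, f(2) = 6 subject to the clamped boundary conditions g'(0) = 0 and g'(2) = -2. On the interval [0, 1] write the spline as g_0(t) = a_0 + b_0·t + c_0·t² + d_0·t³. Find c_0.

-29

Let M_i = g''(x_i). Step sizes h_i = 1, 1; slopes of the chords Δ_i = (y_(i+1) - y_i)/h_i = -9, 11.
  1·M_0 + 4·M_1 + 1·M_2 = 6(Δ_1 - Δ_0) = 120
Clamped end conditions give two more equations: 2h_0·M_0 + h_0·M_1 = 6(Δ_0 - g'(0)) = -54 and h_1·M_1 + 2h_1·M_2 = 6(g'(2) - Δ_1) = -78.
Forward elimination and back-substitution give M_0 = -58, M_1 = 62, M_2 = -70.
On [0, 1], with g_0(t) = a_0 + b_0·t + c_0·t² + d_0·t³: c_0 = M_0/2 = -29, d_0 = (M_1 - M_0)/(6h_0) = 20, b_0 = Δ_0 - h_0(2M_0 + M_1)/6 = 0.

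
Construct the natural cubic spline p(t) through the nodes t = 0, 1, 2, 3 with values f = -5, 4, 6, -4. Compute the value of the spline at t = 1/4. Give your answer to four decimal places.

Write M_i for p''(x_i). With h_i = 1, 1, 1 and divided differences Δ_i = 9, 2, -10, the continuity of p' gives the tridiagonal system
  1·M_0 + 4·M_1 + 1·M_2 = 6(Δ_1 - Δ_0) = -42
  1·M_1 + 4·M_2 + 1·M_3 = 6(Δ_2 - Δ_1) = -72
Natural end conditions: M_0 = M_3 = 0.
Forward elimination and back-substitution give M_0 = 0, M_1 = -32/5, M_2 = -82/5, M_3 = 0.
On [0, 1], p(t) = -5 + 151/15·t + 0·t² - 16/15·t³.
With t = 1/4: p(1/4) = -5/2.

-2.5000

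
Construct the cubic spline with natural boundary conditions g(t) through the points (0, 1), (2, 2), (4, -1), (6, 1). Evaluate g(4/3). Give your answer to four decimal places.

2.1852

Put M_i = g'' at the i-th knot. Here h = (2, 2, 2) and Δ = (1/2, -3/2, 1), so the interior equations h_(i-1)·M_(i-1) + 2(h_(i-1)+h_i)·M_i + h_i·M_(i+1) = 6(Δ_i − Δ_(i-1)) read
  2·M_0 + 8·M_1 + 2·M_2 = 6(Δ_1 - Δ_0) = -12
  2·M_1 + 8·M_2 + 2·M_3 = 6(Δ_2 - Δ_1) = 15
Natural end conditions: M_0 = M_3 = 0.
Forward elimination and back-substitution give M_0 = 0, M_1 = -21/10, M_2 = 12/5, M_3 = 0.
On [0, 2], g(t) = 1 + 6/5·t + 0·t² - 7/40·t³.
With t = 4/3: g(4/3) = 59/27.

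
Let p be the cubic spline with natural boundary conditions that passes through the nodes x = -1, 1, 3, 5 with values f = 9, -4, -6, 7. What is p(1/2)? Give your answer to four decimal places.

-1.3844

Let M_i = p''(x_i). Step sizes h_i = 2, 2, 2; slopes of the chords Δ_i = (y_(i+1) - y_i)/h_i = -13/2, -1, 13/2.
  2·M_0 + 8·M_1 + 2·M_2 = 6(Δ_1 - Δ_0) = 33
  2·M_1 + 8·M_2 + 2·M_3 = 6(Δ_2 - Δ_1) = 45
Natural end conditions: M_0 = M_3 = 0.
Hence M_0 = 0, M_1 = 29/10, M_2 = 49/10, M_3 = 0.
On [-1, 1], p(x) = 9 - 112/15·(x + 1) + 0·(x + 1)² + 29/120·(x + 1)³.
With (x + 1) = 3/2: p(1/2) = -443/320.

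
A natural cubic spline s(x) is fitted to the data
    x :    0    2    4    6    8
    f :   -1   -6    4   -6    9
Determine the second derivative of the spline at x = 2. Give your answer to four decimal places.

8.8393

With M_i denoting the second derivative at x_i, h_i = 2, 2, 2, 2, and Δ_i = (y_(i+1) − y_i)/h_i = -5/2, 5, -5, 15/2:
  2·M_0 + 8·M_1 + 2·M_2 = 6(Δ_1 - Δ_0) = 45
  2·M_1 + 8·M_2 + 2·M_3 = 6(Δ_2 - Δ_1) = -60
  2·M_2 + 8·M_3 + 2·M_4 = 6(Δ_3 - Δ_2) = 75
Natural end conditions: M_0 = M_4 = 0.
Hence M_0 = 0, M_1 = 495/56, M_2 = -90/7, M_3 = 705/56, M_4 = 0.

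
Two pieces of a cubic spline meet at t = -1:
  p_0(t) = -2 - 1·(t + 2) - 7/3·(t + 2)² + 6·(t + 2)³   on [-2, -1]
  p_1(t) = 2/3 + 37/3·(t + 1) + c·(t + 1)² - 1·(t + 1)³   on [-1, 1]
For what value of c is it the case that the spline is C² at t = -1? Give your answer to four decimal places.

15.6667

p_0''(t) = -14/3 + 36·(t + 2), so p_0''(-1) = 94/3. On the right, p_1''(-1) = 2c, so c = 47/3.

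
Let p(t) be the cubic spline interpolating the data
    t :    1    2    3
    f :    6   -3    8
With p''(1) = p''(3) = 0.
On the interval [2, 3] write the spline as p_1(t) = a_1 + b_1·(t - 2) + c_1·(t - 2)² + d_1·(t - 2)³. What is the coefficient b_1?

With σ_i denoting the second derivative at x_i, h_i = 1, 1, and Δ_i = (y_(i+1) − y_i)/h_i = -9, 11:
  1·σ_0 + 4·σ_1 + 1·σ_2 = 6(Δ_1 - Δ_0) = 120
Natural end conditions: σ_0 = σ_2 = 0.
Solving the tridiagonal system: σ_0 = 0, σ_1 = 30, σ_2 = 0.
On [2, 3], with p_1(t) = a_1 + b_1·(t - 2) + c_1·(t - 2)² + d_1·(t - 2)³: c_1 = σ_1/2 = 15, d_1 = (σ_2 - σ_1)/(6h_1) = -5, b_1 = Δ_1 - h_1(2σ_1 + σ_2)/6 = 1.

1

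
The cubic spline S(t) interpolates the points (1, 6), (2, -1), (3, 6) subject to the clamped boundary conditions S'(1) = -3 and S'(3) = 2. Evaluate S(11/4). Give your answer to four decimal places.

4.6367

Write m_i for S''(x_i). With h_i = 1, 1 and divided differences Δ_i = -7, 7, the continuity of S' gives the tridiagonal system
  1·m_0 + 4·m_1 + 1·m_2 = 6(Δ_1 - Δ_0) = 84
Clamped end conditions give two more equations: 2h_0·m_0 + h_0·m_1 = 6(Δ_0 - S'(1)) = -24 and h_1·m_1 + 2h_1·m_2 = 6(S'(3) - Δ_1) = -30.
Solving: m_0 = -61/2, m_1 = 37, m_2 = -67/2.
On [2, 3], S(t) = -1 + 1/4·(t - 2) + 37/2·(t - 2)² - 47/4·(t - 2)³.
With (t - 2) = 3/4: S(11/4) = 1187/256.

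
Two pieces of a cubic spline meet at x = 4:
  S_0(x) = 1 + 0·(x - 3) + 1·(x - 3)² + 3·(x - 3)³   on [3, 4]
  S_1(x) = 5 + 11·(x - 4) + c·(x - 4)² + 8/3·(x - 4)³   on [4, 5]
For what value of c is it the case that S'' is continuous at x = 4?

10

S_0''(x) = 2 + 18·(x - 3), so S_0''(4) = 20. On the right, S_1''(4) = 2c, so c = 10.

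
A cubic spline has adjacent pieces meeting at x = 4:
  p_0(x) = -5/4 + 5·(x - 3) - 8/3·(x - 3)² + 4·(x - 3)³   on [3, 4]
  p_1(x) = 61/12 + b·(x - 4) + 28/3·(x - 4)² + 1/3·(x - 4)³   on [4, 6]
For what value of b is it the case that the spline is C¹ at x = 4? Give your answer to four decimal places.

11.6667

p_0'(x) = 5 - 16/3·(x - 3) + 12·(x - 3)², so p_0'(4) = 35/3. On the right, p_1'(4) = b, so b = 35/3.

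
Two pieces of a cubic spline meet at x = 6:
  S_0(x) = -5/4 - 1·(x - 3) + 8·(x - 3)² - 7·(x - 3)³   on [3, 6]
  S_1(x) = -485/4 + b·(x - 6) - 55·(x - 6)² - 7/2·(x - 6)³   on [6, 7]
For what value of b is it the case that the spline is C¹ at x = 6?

S_0'(x) = -1 + 16·(x - 3) - 21·(x - 3)², so S_0'(6) = -142. On the right, S_1'(6) = b, so b = -142.

-142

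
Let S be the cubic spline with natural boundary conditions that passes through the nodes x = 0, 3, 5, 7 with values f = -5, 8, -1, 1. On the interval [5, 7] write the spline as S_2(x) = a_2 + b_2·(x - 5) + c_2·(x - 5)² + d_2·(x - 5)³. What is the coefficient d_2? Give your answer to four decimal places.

-0.4781

Put M_i = S'' at the i-th knot. Here h = (3, 2, 2) and Δ = (13/3, -9/2, 1), so the interior equations h_(i-1)·M_(i-1) + 2(h_(i-1)+h_i)·M_i + h_i·M_(i+1) = 6(Δ_i − Δ_(i-1)) read
  3·M_0 + 10·M_1 + 2·M_2 = 6(Δ_1 - Δ_0) = -53
  2·M_1 + 8·M_2 + 2·M_3 = 6(Δ_2 - Δ_1) = 33
Natural end conditions: M_0 = M_3 = 0.
Forward elimination and back-substitution give M_0 = 0, M_1 = -245/38, M_2 = 109/19, M_3 = 0.
On [5, 7], with S_2(x) = a_2 + b_2·(x - 5) + c_2·(x - 5)² + d_2·(x - 5)³: c_2 = M_2/2 = 109/38, d_2 = (M_3 - M_2)/(6h_2) = -109/228, b_2 = Δ_2 - h_2(2M_2 + M_3)/6 = -161/57.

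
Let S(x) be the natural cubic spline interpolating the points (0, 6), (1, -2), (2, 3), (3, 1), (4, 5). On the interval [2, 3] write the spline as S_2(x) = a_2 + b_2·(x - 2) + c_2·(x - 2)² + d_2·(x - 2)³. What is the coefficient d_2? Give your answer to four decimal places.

5.6964

With M_i denoting the second derivative at x_i, h_i = 1, 1, 1, 1, and Δ_i = (y_(i+1) − y_i)/h_i = -8, 5, -2, 4:
  1·M_0 + 4·M_1 + 1·M_2 = 6(Δ_1 - Δ_0) = 78
  1·M_1 + 4·M_2 + 1·M_3 = 6(Δ_2 - Δ_1) = -42
  1·M_2 + 4·M_3 + 1·M_4 = 6(Δ_3 - Δ_2) = 36
Natural end conditions: M_0 = M_4 = 0.
Solving the tridiagonal system: M_0 = 0, M_1 = 687/28, M_2 = -141/7, M_3 = 393/28, M_4 = 0.
On [2, 3], with S_2(x) = a_2 + b_2·(x - 2) + c_2·(x - 2)² + d_2·(x - 2)³: c_2 = M_2/2 = -141/14, d_2 = (M_3 - M_2)/(6h_2) = 319/56, b_2 = Δ_2 - h_2(2M_2 + M_3)/6 = 19/8.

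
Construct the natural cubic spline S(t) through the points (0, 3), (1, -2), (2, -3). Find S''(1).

Let m_i = S''(x_i). Step sizes h_i = 1, 1; slopes of the chords Δ_i = (y_(i+1) - y_i)/h_i = -5, -1.
  1·m_0 + 4·m_1 + 1·m_2 = 6(Δ_1 - Δ_0) = 24
Natural end conditions: m_0 = m_2 = 0.
Solving the tridiagonal system: m_0 = 0, m_1 = 6, m_2 = 0.

6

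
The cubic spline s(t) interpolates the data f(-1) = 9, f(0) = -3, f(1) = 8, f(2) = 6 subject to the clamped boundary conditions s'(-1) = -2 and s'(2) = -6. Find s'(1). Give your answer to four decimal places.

Put M_i = s'' at the i-th knot. Here h = (1, 1, 1) and Δ = (-12, 11, -2), so the interior equations h_(i-1)·M_(i-1) + 2(h_(i-1)+h_i)·M_i + h_i·M_(i+1) = 6(Δ_i − Δ_(i-1)) read
  1·M_0 + 4·M_1 + 1·M_2 = 6(Δ_1 - Δ_0) = 138
  1·M_1 + 4·M_2 + 1·M_3 = 6(Δ_2 - Δ_1) = -78
Clamped end conditions give two more equations: 2h_0·M_0 + h_0·M_1 = 6(Δ_0 - s'(-1)) = -60 and h_2·M_2 + 2h_2·M_3 = 6(s'(2) - Δ_2) = -24.
Hence M_0 = -886/15, M_1 = 872/15, M_2 = -532/15, M_3 = 86/15.
On [1, 2], s'(t) = b_2 + 2c_2·(t - 1) + 3d_2·(t - 1)² with b_2 = Δ_2 - h_2(2M_2 + M_3)/6 = 133/15, c_2 = M_2/2 = -266/15, d_2 = (M_3 - M_2)/(6h_2) = 103/15. So s'(1) = 133/15.

8.8667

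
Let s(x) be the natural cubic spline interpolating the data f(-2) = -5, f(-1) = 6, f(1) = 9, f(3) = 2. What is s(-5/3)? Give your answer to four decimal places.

-0.8889

Write σ_i for s''(x_i). With h_i = 1, 2, 2 and divided differences Δ_i = 11, 3/2, -7/2, the continuity of s' gives the tridiagonal system
  1·σ_0 + 6·σ_1 + 2·σ_2 = 6(Δ_1 - Δ_0) = -57
  2·σ_1 + 8·σ_2 + 2·σ_3 = 6(Δ_2 - Δ_1) = -30
Natural end conditions: σ_0 = σ_3 = 0.
Hence σ_0 = 0, σ_1 = -9, σ_2 = -3/2, σ_3 = 0.
On [-2, -1], s(x) = -5 + 25/2·(x + 2) + 0·(x + 2)² - 3/2·(x + 2)³.
With (x + 2) = 1/3: s(-5/3) = -8/9.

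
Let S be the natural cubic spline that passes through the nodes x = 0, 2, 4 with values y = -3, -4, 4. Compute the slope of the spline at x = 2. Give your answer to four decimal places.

1.7500

With M_i denoting the second derivative at x_i, h_i = 2, 2, and Δ_i = (y_(i+1) − y_i)/h_i = -1/2, 4:
  2·M_0 + 8·M_1 + 2·M_2 = 6(Δ_1 - Δ_0) = 27
Natural end conditions: M_0 = M_2 = 0.
Forward elimination and back-substitution give M_0 = 0, M_1 = 27/8, M_2 = 0.
On [2, 4], S'(x) = b_1 + 2c_1·(x - 2) + 3d_1·(x - 2)² with b_1 = Δ_1 - h_1(2M_1 + M_2)/6 = 7/4, c_1 = M_1/2 = 27/16, d_1 = (M_2 - M_1)/(6h_1) = -9/32. So S'(2) = 7/4.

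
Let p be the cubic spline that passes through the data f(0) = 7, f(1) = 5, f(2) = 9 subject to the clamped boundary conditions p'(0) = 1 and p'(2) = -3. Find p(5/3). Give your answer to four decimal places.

8.5556

Write M_i for p''(x_i). With h_i = 1, 1 and divided differences Δ_i = -2, 4, the continuity of p' gives the tridiagonal system
  1·M_0 + 4·M_1 + 1·M_2 = 6(Δ_1 - Δ_0) = 36
Clamped end conditions give two more equations: 2h_0·M_0 + h_0·M_1 = 6(Δ_0 - p'(0)) = -18 and h_1·M_1 + 2h_1·M_2 = 6(p'(2) - Δ_1) = -42.
Solving the tridiagonal system: M_0 = -20, M_1 = 22, M_2 = -32.
On [1, 2], p(x) = 5 + 2·(x - 1) + 11·(x - 1)² - 9·(x - 1)³.
With (x - 1) = 2/3: p(5/3) = 77/9.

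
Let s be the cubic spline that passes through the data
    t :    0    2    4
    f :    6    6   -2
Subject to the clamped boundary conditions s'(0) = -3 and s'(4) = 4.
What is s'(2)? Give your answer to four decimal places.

-3.2500

Put m_i = s'' at the i-th knot. Here h = (2, 2) and Δ = (0, -4), so the interior equations h_(i-1)·m_(i-1) + 2(h_(i-1)+h_i)·m_i + h_i·m_(i+1) = 6(Δ_i − Δ_(i-1)) read
  2·m_0 + 8·m_1 + 2·m_2 = 6(Δ_1 - Δ_0) = -24
Clamped end conditions give two more equations: 2h_0·m_0 + h_0·m_1 = 6(Δ_0 - s'(0)) = 18 and h_1·m_1 + 2h_1·m_2 = 6(s'(4) - Δ_1) = 48.
Hence m_0 = 37/4, m_1 = -19/2, m_2 = 67/4.
On [2, 4], s'(t) = b_1 + 2c_1·(t - 2) + 3d_1·(t - 2)² with b_1 = Δ_1 - h_1(2m_1 + m_2)/6 = -13/4, c_1 = m_1/2 = -19/4, d_1 = (m_2 - m_1)/(6h_1) = 35/16. So s'(2) = -13/4.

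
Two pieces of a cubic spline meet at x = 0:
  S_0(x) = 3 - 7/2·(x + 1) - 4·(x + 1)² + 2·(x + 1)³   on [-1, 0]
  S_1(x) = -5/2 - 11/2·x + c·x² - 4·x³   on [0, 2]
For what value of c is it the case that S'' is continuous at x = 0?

2

S_0''(x) = -8 + 12·(x + 1), so S_0''(0) = 4. On the right, S_1''(0) = 2c, so c = 2.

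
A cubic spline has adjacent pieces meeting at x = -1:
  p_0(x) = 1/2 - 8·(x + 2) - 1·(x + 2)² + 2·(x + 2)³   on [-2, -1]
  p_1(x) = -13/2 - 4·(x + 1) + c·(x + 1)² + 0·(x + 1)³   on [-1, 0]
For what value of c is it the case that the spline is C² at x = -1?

p_0''(x) = -2 + 12·(x + 2), so p_0''(-1) = 10. On the right, p_1''(-1) = 2c, so c = 5.

5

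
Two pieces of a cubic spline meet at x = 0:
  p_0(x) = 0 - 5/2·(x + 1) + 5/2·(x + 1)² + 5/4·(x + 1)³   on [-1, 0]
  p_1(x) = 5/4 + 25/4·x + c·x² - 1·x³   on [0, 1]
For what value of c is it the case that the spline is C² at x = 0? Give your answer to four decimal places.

p_0''(x) = 5 + 15/2·(x + 1), so p_0''(0) = 25/2. On the right, p_1''(0) = 2c, so c = 25/4.

6.2500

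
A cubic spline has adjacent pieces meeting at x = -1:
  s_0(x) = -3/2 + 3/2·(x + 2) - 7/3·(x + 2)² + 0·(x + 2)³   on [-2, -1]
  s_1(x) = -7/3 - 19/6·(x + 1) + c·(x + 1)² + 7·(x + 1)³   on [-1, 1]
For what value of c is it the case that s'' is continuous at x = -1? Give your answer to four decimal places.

s_0''(x) = -14/3 + 0·(x + 2), so s_0''(-1) = -14/3. On the right, s_1''(-1) = 2c, so c = -7/3.

-2.3333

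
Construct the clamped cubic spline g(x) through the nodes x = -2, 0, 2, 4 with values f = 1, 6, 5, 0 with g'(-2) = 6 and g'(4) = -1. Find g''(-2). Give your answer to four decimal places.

-5.0333

Put σ_i = g'' at the i-th knot. Here h = (2, 2, 2) and Δ = (5/2, -1/2, -5/2), so the interior equations h_(i-1)·σ_(i-1) + 2(h_(i-1)+h_i)·σ_i + h_i·σ_(i+1) = 6(Δ_i − Δ_(i-1)) read
  2·σ_0 + 8·σ_1 + 2·σ_2 = 6(Δ_1 - Δ_0) = -18
  2·σ_1 + 8·σ_2 + 2·σ_3 = 6(Δ_2 - Δ_1) = -12
Clamped end conditions give two more equations: 2h_0·σ_0 + h_0·σ_1 = 6(Δ_0 - g'(-2)) = -21 and h_2·σ_2 + 2h_2·σ_3 = 6(g'(4) - Δ_2) = 9.
Solving: σ_0 = -151/30, σ_1 = -13/30, σ_2 = -67/30, σ_3 = 101/30.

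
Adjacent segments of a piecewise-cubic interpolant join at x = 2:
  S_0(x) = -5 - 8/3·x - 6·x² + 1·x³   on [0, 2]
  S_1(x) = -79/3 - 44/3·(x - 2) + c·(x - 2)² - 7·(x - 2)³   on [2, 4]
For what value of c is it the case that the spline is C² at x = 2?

S_0''(x) = -12 + 6·x, so S_0''(2) = 0. On the right, S_1''(2) = 2c, so c = 0.

0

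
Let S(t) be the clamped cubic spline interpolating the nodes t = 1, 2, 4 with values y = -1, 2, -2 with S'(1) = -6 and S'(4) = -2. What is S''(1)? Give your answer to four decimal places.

33.3333

With M_i denoting the second derivative at x_i, h_i = 1, 2, and Δ_i = (y_(i+1) − y_i)/h_i = 3, -2:
  1·M_0 + 6·M_1 + 2·M_2 = 6(Δ_1 - Δ_0) = -30
Clamped end conditions give two more equations: 2h_0·M_0 + h_0·M_1 = 6(Δ_0 - S'(1)) = 54 and h_1·M_1 + 2h_1·M_2 = 6(S'(4) - Δ_1) = 0.
Forward elimination and back-substitution give M_0 = 100/3, M_1 = -38/3, M_2 = 19/3.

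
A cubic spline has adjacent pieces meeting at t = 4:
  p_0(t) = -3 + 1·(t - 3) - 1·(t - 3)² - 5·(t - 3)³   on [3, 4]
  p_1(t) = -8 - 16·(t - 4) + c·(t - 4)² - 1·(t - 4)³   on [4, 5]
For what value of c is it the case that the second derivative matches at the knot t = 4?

-16

p_0''(t) = -2 - 30·(t - 3), so p_0''(4) = -32. On the right, p_1''(4) = 2c, so c = -16.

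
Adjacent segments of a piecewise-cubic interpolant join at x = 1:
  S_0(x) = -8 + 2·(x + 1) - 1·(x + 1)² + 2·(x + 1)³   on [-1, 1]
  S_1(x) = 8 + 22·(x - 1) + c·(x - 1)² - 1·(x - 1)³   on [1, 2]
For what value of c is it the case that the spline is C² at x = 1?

11

S_0''(x) = -2 + 12·(x + 1), so S_0''(1) = 22. On the right, S_1''(1) = 2c, so c = 11.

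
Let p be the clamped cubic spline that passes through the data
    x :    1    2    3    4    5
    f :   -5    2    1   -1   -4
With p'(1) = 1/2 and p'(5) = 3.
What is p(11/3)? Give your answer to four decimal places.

Write σ_i for p''(x_i). With h_i = 1, 1, 1, 1 and divided differences Δ_i = 7, -1, -2, -3, the continuity of p' gives the tridiagonal system
  1·σ_0 + 4·σ_1 + 1·σ_2 = 6(Δ_1 - Δ_0) = -48
  1·σ_1 + 4·σ_2 + 1·σ_3 = 6(Δ_2 - Δ_1) = -6
  1·σ_2 + 4·σ_3 + 1·σ_4 = 6(Δ_3 - Δ_2) = -6
Clamped end conditions give two more equations: 2h_0·σ_0 + h_0·σ_1 = 6(Δ_0 - p'(1)) = 39 and h_3·σ_3 + 2h_3·σ_4 = 6(p'(5) - Δ_3) = 36.
Forward elimination and back-substitution give σ_0 = 1679/56, σ_1 = -587/28, σ_2 = 47/8, σ_3 = -239/28, σ_4 = 1247/56.
On [3, 4], p(x) = 1 - 71/28·(x - 3) + 47/16·(x - 3)² - 269/112·(x - 3)³.
With (x - 3) = 2/3: p(11/3) = -73/756.

-0.0966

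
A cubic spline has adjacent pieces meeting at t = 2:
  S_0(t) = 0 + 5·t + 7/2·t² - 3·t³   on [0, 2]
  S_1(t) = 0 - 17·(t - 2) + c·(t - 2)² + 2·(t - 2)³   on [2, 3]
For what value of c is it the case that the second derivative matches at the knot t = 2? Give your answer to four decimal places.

-14.5000

S_0''(t) = 7 - 18·t, so S_0''(2) = -29. On the right, S_1''(2) = 2c, so c = -29/2.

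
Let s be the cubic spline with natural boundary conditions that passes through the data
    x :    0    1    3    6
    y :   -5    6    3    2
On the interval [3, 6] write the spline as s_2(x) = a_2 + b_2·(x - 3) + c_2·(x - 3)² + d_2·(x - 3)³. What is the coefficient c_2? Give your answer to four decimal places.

1.7143

With σ_i denoting the second derivative at x_i, h_i = 1, 2, 3, and Δ_i = (y_(i+1) − y_i)/h_i = 11, -3/2, -1/3:
  1·σ_0 + 6·σ_1 + 2·σ_2 = 6(Δ_1 - Δ_0) = -75
  2·σ_1 + 10·σ_2 + 3·σ_3 = 6(Δ_2 - Δ_1) = 7
Natural end conditions: σ_0 = σ_3 = 0.
Forward elimination and back-substitution give σ_0 = 0, σ_1 = -191/14, σ_2 = 24/7, σ_3 = 0.
On [3, 6], with s_2(x) = a_2 + b_2·(x - 3) + c_2·(x - 3)² + d_2·(x - 3)³: c_2 = σ_2/2 = 12/7, d_2 = (σ_3 - σ_2)/(6h_2) = -4/21, b_2 = Δ_2 - h_2(2σ_2 + σ_3)/6 = -79/21.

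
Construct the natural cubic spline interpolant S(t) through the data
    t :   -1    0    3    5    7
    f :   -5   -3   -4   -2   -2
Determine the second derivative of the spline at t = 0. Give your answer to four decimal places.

Let m_i = S''(x_i). Step sizes h_i = 1, 3, 2, 2; slopes of the chords Δ_i = (y_(i+1) - y_i)/h_i = 2, -1/3, 1, 0.
  1·m_0 + 8·m_1 + 3·m_2 = 6(Δ_1 - Δ_0) = -14
  3·m_1 + 10·m_2 + 2·m_3 = 6(Δ_2 - Δ_1) = 8
  2·m_2 + 8·m_3 + 2·m_4 = 6(Δ_3 - Δ_2) = -6
Natural end conditions: m_0 = m_4 = 0.
Solving: m_0 = 0, m_1 = -323/134, m_2 = 118/67, m_3 = -319/268, m_4 = 0.

-2.4104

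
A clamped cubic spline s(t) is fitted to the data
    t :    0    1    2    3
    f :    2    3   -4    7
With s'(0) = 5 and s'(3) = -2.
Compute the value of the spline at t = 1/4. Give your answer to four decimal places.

With M_i denoting the second derivative at x_i, h_i = 1, 1, 1, and Δ_i = (y_(i+1) − y_i)/h_i = 1, -7, 11:
  1·M_0 + 4·M_1 + 1·M_2 = 6(Δ_1 - Δ_0) = -48
  1·M_1 + 4·M_2 + 1·M_3 = 6(Δ_2 - Δ_1) = 108
Clamped end conditions give two more equations: 2h_0·M_0 + h_0·M_1 = 6(Δ_0 - s'(0)) = -24 and h_2·M_2 + 2h_2·M_3 = 6(s'(3) - Δ_2) = -78.
Forward elimination and back-substitution give M_0 = 2/15, M_1 = -364/15, M_2 = 734/15, M_3 = -952/15.
On [0, 1], s(t) = 2 + 5·t + 1/15·t² - 61/15·t³.
With t = 1/4: s(1/4) = 1021/320.

3.1906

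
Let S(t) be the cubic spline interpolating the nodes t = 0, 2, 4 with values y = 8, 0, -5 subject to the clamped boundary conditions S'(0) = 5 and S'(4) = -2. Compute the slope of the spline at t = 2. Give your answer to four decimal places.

-5.6250

Let σ_i = S''(x_i). Step sizes h_i = 2, 2; slopes of the chords Δ_i = (y_(i+1) - y_i)/h_i = -4, -5/2.
  2·σ_0 + 8·σ_1 + 2·σ_2 = 6(Δ_1 - Δ_0) = 9
Clamped end conditions give two more equations: 2h_0·σ_0 + h_0·σ_1 = 6(Δ_0 - S'(0)) = -54 and h_1·σ_1 + 2h_1·σ_2 = 6(S'(4) - Δ_1) = 3.
Solving the tridiagonal system: σ_0 = -131/8, σ_1 = 23/4, σ_2 = -17/8.
On [2, 4], S'(t) = b_1 + 2c_1·(t - 2) + 3d_1·(t - 2)² with b_1 = Δ_1 - h_1(2σ_1 + σ_2)/6 = -45/8, c_1 = σ_1/2 = 23/8, d_1 = (σ_2 - σ_1)/(6h_1) = -21/32. So S'(2) = -45/8.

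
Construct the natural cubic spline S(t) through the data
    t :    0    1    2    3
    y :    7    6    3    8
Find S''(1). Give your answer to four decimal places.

With m_i denoting the second derivative at x_i, h_i = 1, 1, 1, and Δ_i = (y_(i+1) − y_i)/h_i = -1, -3, 5:
  1·m_0 + 4·m_1 + 1·m_2 = 6(Δ_1 - Δ_0) = -12
  1·m_1 + 4·m_2 + 1·m_3 = 6(Δ_2 - Δ_1) = 48
Natural end conditions: m_0 = m_3 = 0.
Hence m_0 = 0, m_1 = -32/5, m_2 = 68/5, m_3 = 0.

-6.4000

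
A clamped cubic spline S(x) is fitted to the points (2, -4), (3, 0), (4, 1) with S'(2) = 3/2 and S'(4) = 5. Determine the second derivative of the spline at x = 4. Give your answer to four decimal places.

With σ_i denoting the second derivative at x_i, h_i = 1, 1, and Δ_i = (y_(i+1) − y_i)/h_i = 4, 1:
  1·σ_0 + 4·σ_1 + 1·σ_2 = 6(Δ_1 - Δ_0) = -18
Clamped end conditions give two more equations: 2h_0·σ_0 + h_0·σ_1 = 6(Δ_0 - S'(2)) = 15 and h_1·σ_1 + 2h_1·σ_2 = 6(S'(4) - Δ_1) = 24.
Forward elimination and back-substitution give σ_0 = 55/4, σ_1 = -25/2, σ_2 = 73/4.

18.2500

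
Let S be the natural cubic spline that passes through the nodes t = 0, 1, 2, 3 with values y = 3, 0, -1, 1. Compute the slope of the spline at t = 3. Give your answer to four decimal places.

Let m_i = S''(x_i). Step sizes h_i = 1, 1, 1; slopes of the chords Δ_i = (y_(i+1) - y_i)/h_i = -3, -1, 2.
  1·m_0 + 4·m_1 + 1·m_2 = 6(Δ_1 - Δ_0) = 12
  1·m_1 + 4·m_2 + 1·m_3 = 6(Δ_2 - Δ_1) = 18
Natural end conditions: m_0 = m_3 = 0.
Solving: m_0 = 0, m_1 = 2, m_2 = 4, m_3 = 0.
On [2, 3], S'(t) = b_2 + 2c_2·(t - 2) + 3d_2·(t - 2)² with b_2 = Δ_2 - h_2(2m_2 + m_3)/6 = 2/3, c_2 = m_2/2 = 2, d_2 = (m_3 - m_2)/(6h_2) = -2/3. So S'(3) = 8/3.

2.6667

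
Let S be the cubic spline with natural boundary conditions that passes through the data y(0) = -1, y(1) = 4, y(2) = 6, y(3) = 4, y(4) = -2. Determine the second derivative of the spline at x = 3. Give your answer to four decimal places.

Let σ_i = S''(x_i). Step sizes h_i = 1, 1, 1, 1; slopes of the chords Δ_i = (y_(i+1) - y_i)/h_i = 5, 2, -2, -6.
  1·σ_0 + 4·σ_1 + 1·σ_2 = 6(Δ_1 - Δ_0) = -18
  1·σ_1 + 4·σ_2 + 1·σ_3 = 6(Δ_2 - Δ_1) = -24
  1·σ_2 + 4·σ_3 + 1·σ_4 = 6(Δ_3 - Δ_2) = -24
Natural end conditions: σ_0 = σ_4 = 0.
Forward elimination and back-substitution give σ_0 = 0, σ_1 = -99/28, σ_2 = -27/7, σ_3 = -141/28, σ_4 = 0.

-5.0357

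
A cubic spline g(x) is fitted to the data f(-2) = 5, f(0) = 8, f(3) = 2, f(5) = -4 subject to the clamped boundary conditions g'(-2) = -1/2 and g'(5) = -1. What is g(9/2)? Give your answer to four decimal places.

-3.1387

Let m_i = g''(x_i). Step sizes h_i = 2, 3, 2; slopes of the chords Δ_i = (y_(i+1) - y_i)/h_i = 3/2, -2, -3.
  2·m_0 + 10·m_1 + 3·m_2 = 6(Δ_1 - Δ_0) = -21
  3·m_1 + 10·m_2 + 2·m_3 = 6(Δ_2 - Δ_1) = -6
Clamped end conditions give two more equations: 2h_0·m_0 + h_0·m_1 = 6(Δ_0 - g'(-2)) = 12 and h_2·m_2 + 2h_2·m_3 = 6(g'(5) - Δ_2) = 12.
Hence m_0 = 71/16, m_1 = -23/8, m_2 = -3/8, m_3 = 51/16.
On [3, 5], g(x) = 2 - 61/16·(x - 3) - 3/16·(x - 3)² + 19/64·(x - 3)³.
With (x - 3) = 3/2: g(9/2) = -1607/512.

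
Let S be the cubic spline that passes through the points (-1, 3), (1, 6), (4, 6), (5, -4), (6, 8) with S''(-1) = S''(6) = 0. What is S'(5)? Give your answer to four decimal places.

Let M_i = S''(x_i). Step sizes h_i = 2, 3, 1, 1; slopes of the chords Δ_i = (y_(i+1) - y_i)/h_i = 3/2, 0, -10, 12.
  2·M_0 + 10·M_1 + 3·M_2 = 6(Δ_1 - Δ_0) = -9
  3·M_1 + 8·M_2 + 1·M_3 = 6(Δ_2 - Δ_1) = -60
  1·M_2 + 4·M_3 + 1·M_4 = 6(Δ_3 - Δ_2) = 132
Natural end conditions: M_0 = M_4 = 0.
Forward elimination and back-substitution give M_0 = 0, M_1 = 837/274, M_2 = -1806/137, M_3 = 9945/274, M_4 = 0.
On [5, 6], S'(x) = b_3 + 2c_3·(x - 5) + 3d_3·(x - 5)² with b_3 = Δ_3 - h_3(2M_3 + M_4)/6 = -27/274, c_3 = M_3/2 = 9945/548, d_3 = (M_4 - M_3)/(6h_3) = -3315/548. So S'(5) = -27/274.

-0.0985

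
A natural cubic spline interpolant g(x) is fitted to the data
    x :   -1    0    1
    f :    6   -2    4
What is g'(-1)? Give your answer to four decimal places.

-11.5000

Put M_i = g'' at the i-th knot. Here h = (1, 1) and Δ = (-8, 6), so the interior equations h_(i-1)·M_(i-1) + 2(h_(i-1)+h_i)·M_i + h_i·M_(i+1) = 6(Δ_i − Δ_(i-1)) read
  1·M_0 + 4·M_1 + 1·M_2 = 6(Δ_1 - Δ_0) = 84
Natural end conditions: M_0 = M_2 = 0.
Forward elimination and back-substitution give M_0 = 0, M_1 = 21, M_2 = 0.
On [-1, 0], g'(x) = b_0 + 2c_0·(x + 1) + 3d_0·(x + 1)² with b_0 = Δ_0 - h_0(2M_0 + M_1)/6 = -23/2, c_0 = M_0/2 = 0, d_0 = (M_1 - M_0)/(6h_0) = 7/2. So g'(-1) = -23/2.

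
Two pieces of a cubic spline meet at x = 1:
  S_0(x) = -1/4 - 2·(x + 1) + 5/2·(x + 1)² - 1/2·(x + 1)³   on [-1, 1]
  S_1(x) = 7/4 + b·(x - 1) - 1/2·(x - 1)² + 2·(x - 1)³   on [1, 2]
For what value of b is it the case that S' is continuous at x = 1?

S_0'(x) = -2 + 5·(x + 1) - 3/2·(x + 1)², so S_0'(1) = 2. On the right, S_1'(1) = b, so b = 2.

2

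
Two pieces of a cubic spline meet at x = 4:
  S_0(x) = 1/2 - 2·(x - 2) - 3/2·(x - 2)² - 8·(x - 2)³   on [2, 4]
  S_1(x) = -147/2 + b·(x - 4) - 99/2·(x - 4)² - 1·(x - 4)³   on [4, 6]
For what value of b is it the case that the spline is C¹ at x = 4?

-104

S_0'(x) = -2 - 3·(x - 2) - 24·(x - 2)², so S_0'(4) = -104. On the right, S_1'(4) = b, so b = -104.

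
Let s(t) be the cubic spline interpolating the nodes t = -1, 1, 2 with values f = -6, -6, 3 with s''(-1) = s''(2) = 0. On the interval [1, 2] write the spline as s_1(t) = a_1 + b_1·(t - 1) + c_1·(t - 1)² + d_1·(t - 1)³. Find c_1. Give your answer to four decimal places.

Let σ_i = s''(x_i). Step sizes h_i = 2, 1; slopes of the chords Δ_i = (y_(i+1) - y_i)/h_i = 0, 9.
  2·σ_0 + 6·σ_1 + 1·σ_2 = 6(Δ_1 - Δ_0) = 54
Natural end conditions: σ_0 = σ_2 = 0.
Solving: σ_0 = 0, σ_1 = 9, σ_2 = 0.
On [1, 2], with s_1(t) = a_1 + b_1·(t - 1) + c_1·(t - 1)² + d_1·(t - 1)³: c_1 = σ_1/2 = 9/2, d_1 = (σ_2 - σ_1)/(6h_1) = -3/2, b_1 = Δ_1 - h_1(2σ_1 + σ_2)/6 = 6.

4.5000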